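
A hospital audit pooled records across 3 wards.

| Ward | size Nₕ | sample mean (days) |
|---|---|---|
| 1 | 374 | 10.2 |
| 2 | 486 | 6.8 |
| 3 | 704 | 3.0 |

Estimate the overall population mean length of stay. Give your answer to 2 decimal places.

5.90

x̄_st = (Σ Nₕx̄ₕ) / (Σ Nₕ) = (374·10.2 + 486·6.8 + 704·3.0) / 1564
= 9231.6 / 1564 = 5.9026... → 5.90.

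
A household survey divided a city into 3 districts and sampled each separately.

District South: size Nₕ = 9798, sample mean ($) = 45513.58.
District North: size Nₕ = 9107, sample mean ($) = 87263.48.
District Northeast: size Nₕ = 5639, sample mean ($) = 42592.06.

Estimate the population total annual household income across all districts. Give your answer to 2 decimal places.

South: 9798·45513.58 = 445942056.84
North: 9107·87263.48 = 794708512.36
Northeast: 5639·42592.06 = 240176626.34
τ̂ = Σ Nₕx̄ₕ = 1480827195.54.

1480827195.54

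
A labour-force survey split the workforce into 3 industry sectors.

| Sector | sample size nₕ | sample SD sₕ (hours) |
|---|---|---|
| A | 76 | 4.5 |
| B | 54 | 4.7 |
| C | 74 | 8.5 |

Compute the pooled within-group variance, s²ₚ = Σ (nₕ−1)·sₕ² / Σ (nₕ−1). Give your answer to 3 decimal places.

39.621

A: (76−1)·4.5² = 75·20.25 = 1518.75
B: (54−1)·4.7² = 53·22.09 = 1170.77
C: (74−1)·8.5² = 73·72.25 = 5274.25
Numerator = 7963.77; denominator = Σ(nₕ−1) = 201.
s²ₚ = 7963.77/201 = 39.62075... → 39.621.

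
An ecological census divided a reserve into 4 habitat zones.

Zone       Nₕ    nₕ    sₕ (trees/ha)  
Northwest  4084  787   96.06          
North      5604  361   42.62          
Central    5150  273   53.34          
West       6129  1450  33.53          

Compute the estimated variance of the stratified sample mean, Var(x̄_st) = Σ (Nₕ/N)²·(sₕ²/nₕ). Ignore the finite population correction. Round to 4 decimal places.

N = 20967. Term for each stratum: Wₕ²sₕ²/nₕ.
Var(x̄_st) = 0.4448456 + 0.3594540 + 0.6287605 + 0.0662530 = 1.4993132 → 1.4993.

1.4993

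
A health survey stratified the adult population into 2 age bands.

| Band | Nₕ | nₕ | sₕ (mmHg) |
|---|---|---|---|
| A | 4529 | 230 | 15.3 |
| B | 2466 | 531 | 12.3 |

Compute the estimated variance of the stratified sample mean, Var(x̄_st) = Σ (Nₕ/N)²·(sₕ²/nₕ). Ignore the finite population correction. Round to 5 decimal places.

N = 6995. Term for each stratum: Wₕ²sₕ²/nₕ.
Var(x̄_st) = 0.42666226 + 0.03541004 = 0.46207230 → 0.46207.

0.46207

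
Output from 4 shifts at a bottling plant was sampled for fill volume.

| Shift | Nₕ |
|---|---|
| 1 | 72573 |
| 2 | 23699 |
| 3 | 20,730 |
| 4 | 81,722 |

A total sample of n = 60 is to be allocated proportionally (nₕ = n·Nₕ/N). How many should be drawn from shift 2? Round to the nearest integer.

Share of shift 2 = 23699/198724 = 0.11926.
Allocate 60 × 0.11926 = 7.155... → 7.

7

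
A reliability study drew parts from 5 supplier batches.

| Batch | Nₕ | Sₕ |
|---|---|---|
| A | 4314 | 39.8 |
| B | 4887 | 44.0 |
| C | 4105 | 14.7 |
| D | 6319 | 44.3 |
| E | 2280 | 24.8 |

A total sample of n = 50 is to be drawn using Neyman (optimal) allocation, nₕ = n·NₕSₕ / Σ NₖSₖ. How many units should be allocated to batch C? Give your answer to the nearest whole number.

A: NₕSₕ = 4314·39.8 = 171697.2
B: NₕSₕ = 4887·44.0 = 215028
C: NₕSₕ = 4105·14.7 = 60343.5
D: NₕSₕ = 6319·44.3 = 279931.7
E: NₕSₕ = 2280·24.8 = 56544
Σ NₕSₕ = 783544.4.
n_C = 50·60343.5/783544.4 = 3.851... → 4.

4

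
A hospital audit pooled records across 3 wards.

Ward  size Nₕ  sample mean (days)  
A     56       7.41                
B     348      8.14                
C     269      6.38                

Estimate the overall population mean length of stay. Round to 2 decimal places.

N = 56 + 348 + 269 = 673.
Weight each subgroup mean by Nₕ/N and sum.
Σ Nₕx̄ₕ = 56·7.41 + 348·8.14 + 269·6.38 = 414.96 + 2832.72 + 1716.22 = 4963.9.
Divide by N: 4963.9 / 673 = 7.3758... → 7.38.

7.38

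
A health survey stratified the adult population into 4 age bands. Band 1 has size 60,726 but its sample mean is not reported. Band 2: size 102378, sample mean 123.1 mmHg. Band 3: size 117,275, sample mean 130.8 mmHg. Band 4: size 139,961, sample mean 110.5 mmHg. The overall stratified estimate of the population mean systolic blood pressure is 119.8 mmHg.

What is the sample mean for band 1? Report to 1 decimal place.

Σ Nₕx̄ₕ = N·μ, so 60726·x̄_1 = 420340·119.8 − (102378·123.1 + 117275·130.8 + 139961·110.5).
= 50356732 − 43407992.3 = 6948739.7.
x̄_1 = 6948739.7 / 60726 = 114.428... → 114.4.

114.4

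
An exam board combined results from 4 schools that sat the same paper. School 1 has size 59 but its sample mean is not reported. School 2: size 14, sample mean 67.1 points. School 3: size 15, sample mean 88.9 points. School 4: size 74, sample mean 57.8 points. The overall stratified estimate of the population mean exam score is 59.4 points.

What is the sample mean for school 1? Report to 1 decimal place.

52.1

Σ Nₕx̄ₕ = N·μ, so 59·x̄_1 = 162·59.4 − (14·67.1 + 15·88.9 + 74·57.8).
= 9622.8 − 6550.1 = 3072.7.
x̄_1 = 3072.7 / 59 = 52.080... → 52.1.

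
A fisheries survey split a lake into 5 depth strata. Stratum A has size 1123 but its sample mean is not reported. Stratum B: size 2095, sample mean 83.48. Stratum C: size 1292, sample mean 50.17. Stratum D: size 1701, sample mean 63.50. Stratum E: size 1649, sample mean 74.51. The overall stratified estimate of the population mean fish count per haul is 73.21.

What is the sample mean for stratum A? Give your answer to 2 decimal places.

Σ Nₕx̄ₕ = N·μ, so 1123·x̄_A = 7860·73.21 − (2095·83.48 + 1292·50.17 + 1701·63.50 + 1649·74.51).
= 575430.6 − 470590.73 = 104839.87.
x̄_A = 104839.87 / 1123 = 93.3570... → 93.36.

93.36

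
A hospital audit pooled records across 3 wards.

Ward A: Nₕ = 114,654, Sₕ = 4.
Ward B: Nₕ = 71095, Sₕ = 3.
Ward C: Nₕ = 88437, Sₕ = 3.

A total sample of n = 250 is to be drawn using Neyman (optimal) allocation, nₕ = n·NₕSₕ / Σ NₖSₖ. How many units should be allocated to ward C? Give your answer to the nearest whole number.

71

Σ NₕSₕ = 114654·4 + 71095·3 + 88437·3 = 937212.
Share for C: 265311/937212 = 0.28309.
n_C = 250 × 0.28309 = 70.771... → 71.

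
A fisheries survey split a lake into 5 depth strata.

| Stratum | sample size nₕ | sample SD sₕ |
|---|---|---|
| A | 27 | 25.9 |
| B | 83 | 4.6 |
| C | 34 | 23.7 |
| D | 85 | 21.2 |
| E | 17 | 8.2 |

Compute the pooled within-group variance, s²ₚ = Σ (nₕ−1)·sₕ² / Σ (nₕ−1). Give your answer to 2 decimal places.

Degrees of freedom: 26 + 82 + 33 + 84 + 16 = 241.
Σ(nₕ−1)sₕ² = 26·670.81 + 82·21.16 + 33·561.69 + 84·449.44 + 16·67.24 = 76540.75.
s²ₚ = 76540.75 / 241 = 317.5965... → 317.60.

317.60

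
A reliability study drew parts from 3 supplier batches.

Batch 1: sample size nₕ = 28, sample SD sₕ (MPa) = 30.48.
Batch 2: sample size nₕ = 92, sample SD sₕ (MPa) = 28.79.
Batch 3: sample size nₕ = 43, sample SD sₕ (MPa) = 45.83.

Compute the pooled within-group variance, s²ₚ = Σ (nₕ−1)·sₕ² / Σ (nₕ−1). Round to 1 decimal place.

1179.5

1: (28−1)·30.48² = 27·929.0304 = 25083.8208
2: (92−1)·28.79² = 91·828.8641 = 75426.6331
3: (43−1)·45.83² = 42·2100.3889 = 88216.3338
Numerator = 188726.7877; denominator = Σ(nₕ−1) = 160.
s²ₚ = 188726.7877/160 = 1179.542... → 1179.5.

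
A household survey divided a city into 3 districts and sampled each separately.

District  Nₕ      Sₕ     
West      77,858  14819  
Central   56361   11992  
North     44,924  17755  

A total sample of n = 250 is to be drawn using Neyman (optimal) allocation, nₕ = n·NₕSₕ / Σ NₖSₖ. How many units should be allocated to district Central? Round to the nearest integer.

64

Σ NₕSₕ = 77858·14819 + 56361·11992 + 44924·17755 = 2627284434.
Share for Central: 675881112/2627284434 = 0.25725.
n_Central = 250 × 0.25725 = 64.314... → 64.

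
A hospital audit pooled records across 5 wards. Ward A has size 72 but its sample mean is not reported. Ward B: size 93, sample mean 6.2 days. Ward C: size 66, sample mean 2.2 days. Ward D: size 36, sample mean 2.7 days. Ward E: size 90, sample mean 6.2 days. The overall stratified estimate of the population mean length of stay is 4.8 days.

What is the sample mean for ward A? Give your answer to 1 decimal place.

4.7

Σ Nₕx̄ₕ = N·μ, so 72·x̄_A = 357·4.8 − (93·6.2 + 66·2.2 + 36·2.7 + 90·6.2).
= 1713.6 − 1377 = 336.6.
x̄_A = 336.6 / 72 = 4.675 → 4.7.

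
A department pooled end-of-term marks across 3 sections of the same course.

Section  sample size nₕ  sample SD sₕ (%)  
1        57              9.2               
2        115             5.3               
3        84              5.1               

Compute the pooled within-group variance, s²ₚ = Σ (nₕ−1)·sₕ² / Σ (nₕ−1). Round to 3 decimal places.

Degrees of freedom: 56 + 114 + 83 = 253.
Σ(nₕ−1)sₕ² = 56·84.64 + 114·28.09 + 83·26.01 = 10100.93.
s²ₚ = 10100.93 / 253 = 39.92462... → 39.925.

39.925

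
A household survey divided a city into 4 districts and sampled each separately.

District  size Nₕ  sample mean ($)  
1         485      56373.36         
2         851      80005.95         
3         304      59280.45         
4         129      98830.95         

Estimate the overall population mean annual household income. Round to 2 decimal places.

71337.81

N = 1769; weights Wₕ = Nₕ/N = (0.2742, 0.4811, 0.1718, 0.0729).
x̄_st = Σ Wₕ·x̄ₕ = 0.2742·56373.36 + 0.4811·80005.95 + 0.1718·59280.45 + 0.0729·98830.95 ≈ 71337.8137...
→ 71337.81.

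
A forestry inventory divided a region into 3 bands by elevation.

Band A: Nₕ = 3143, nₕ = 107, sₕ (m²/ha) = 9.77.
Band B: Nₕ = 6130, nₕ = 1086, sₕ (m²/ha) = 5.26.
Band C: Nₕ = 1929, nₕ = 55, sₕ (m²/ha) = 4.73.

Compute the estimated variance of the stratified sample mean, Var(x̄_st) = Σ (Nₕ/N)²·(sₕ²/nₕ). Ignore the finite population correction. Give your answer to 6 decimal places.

0.089918

N = 11202; Wₕ = Nₕ/N.
band A: (3143/11202)²·9.77²/107 = 0.070226815
band B: (6130/11202)²·5.26²/1086 = 0.007629068
band C: (1929/11202)²·4.73²/55 = 0.012062377
Sum = 0.089918261 → 0.089918.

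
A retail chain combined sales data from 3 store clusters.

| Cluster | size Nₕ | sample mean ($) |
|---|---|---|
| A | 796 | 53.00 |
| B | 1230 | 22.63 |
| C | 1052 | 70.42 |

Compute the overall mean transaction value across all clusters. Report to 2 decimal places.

x̄_st = (Σ Nₕx̄ₕ) / (Σ Nₕ) = (796·53.00 + 1230·22.63 + 1052·70.42) / 3078
= 144104.74 / 3078 = 46.8177... → 46.82.

46.82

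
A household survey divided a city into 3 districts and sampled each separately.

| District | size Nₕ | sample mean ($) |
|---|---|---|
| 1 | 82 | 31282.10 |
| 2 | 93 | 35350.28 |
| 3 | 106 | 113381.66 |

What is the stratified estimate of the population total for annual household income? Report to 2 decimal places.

Estimate total by summing Nₕ·x̄ₕ over strata.
82·31282.10 + 93·35350.28 + 106·113381.66 = 2565132.2 + 3287576.04 + 12018455.96 = 17871164.20.

17871164.20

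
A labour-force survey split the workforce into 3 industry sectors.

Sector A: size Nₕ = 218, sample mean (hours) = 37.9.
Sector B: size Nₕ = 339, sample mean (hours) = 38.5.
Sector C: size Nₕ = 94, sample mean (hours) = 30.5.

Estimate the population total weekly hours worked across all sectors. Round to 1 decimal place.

24180.7

A: 218·37.9 = 8262.2
B: 339·38.5 = 13051.5
C: 94·30.5 = 2867
τ̂ = Σ Nₕx̄ₕ = 24180.7.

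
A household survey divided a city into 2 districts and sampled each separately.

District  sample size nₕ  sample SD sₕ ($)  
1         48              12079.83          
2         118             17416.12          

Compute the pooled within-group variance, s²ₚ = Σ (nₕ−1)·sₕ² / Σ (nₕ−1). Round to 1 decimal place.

Degrees of freedom: 47 + 117 = 164.
Σ(nₕ−1)sₕ² = 47·145922292.8289 + 117·303321235.8544 = 42346932357.9231.
s²ₚ = 42346932357.9231 / 164 = 258213002.182... → 258213002.2.

258213002.2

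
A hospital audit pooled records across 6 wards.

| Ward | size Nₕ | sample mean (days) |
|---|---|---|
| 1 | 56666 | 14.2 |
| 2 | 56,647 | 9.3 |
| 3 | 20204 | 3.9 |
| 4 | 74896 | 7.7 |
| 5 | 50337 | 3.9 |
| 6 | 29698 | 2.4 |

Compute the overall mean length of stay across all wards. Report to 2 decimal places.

7.82

x̄_st = (Σ Nₕx̄ₕ) / (Σ Nₕ) = (56666·14.2 + 56647·9.3 + 20204·3.9 + 74896·7.7 + 50337·3.9 + 29698·2.4) / 288448
= 2254558.6 / 288448 = 7.8162... → 7.82.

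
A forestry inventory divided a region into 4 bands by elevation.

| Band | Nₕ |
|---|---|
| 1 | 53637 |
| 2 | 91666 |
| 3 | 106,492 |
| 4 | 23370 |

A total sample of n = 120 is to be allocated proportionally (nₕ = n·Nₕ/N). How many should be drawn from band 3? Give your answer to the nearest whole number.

46

Share of band 3 = 106492/275165 = 0.38701.
Allocate 120 × 0.38701 = 46.441... → 46.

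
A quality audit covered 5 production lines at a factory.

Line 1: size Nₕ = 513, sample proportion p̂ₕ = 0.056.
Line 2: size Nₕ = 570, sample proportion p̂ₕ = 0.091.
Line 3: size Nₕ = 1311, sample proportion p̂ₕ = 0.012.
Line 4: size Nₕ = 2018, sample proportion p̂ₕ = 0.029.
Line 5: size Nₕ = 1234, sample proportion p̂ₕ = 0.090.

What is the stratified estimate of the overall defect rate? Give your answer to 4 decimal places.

0.0471

N = 513 + 570 + 1311 + 2018 + 1234 = 5646.
Overall proportion = Σ (Nₕ/N)·p̂ₕ.
Σ Nₕp̂ₕ = 28.728 + 51.87 + 15.732 + 58.522 + 111.06 = 265.912.
265.912 / 5646 = 0.047097... → 0.0471.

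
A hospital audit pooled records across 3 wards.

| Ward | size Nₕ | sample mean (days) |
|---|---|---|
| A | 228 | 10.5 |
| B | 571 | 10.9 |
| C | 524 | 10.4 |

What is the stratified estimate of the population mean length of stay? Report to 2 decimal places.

x̄_st = (Σ Nₕx̄ₕ) / (Σ Nₕ) = (228·10.5 + 571·10.9 + 524·10.4) / 1323
= 14067.5 / 1323 = 10.6330... → 10.63.

10.63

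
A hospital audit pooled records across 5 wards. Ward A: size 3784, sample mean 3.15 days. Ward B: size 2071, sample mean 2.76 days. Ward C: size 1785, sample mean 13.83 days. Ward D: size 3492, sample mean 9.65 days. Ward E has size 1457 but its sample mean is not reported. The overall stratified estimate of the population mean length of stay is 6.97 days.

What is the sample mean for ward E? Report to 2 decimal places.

8.05

N = 3784 + 2071 + 1785 + 3492 + 1457 = 12589.
Overall total = μ·N = 6.97·12589 = 87745.33.
Subtract the known strata: 3784·3.15 + 2071·2.76 + 1785·13.83 + 3492·9.65 = 76019.91.
Remaining total for ward E: 87745.33 − 76019.91 = 11725.42.
Divide by its size: 11725.42 / 1457 = 8.0476... → 8.05.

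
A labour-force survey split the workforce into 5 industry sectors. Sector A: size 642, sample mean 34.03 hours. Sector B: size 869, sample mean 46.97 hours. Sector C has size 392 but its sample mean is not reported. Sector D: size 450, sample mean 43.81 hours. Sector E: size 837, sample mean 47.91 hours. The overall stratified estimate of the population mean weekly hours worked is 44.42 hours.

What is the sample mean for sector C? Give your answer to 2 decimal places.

Σ Nₕx̄ₕ = N·μ, so 392·x̄_C = 3190·44.42 − (642·34.03 + 869·46.97 + 450·43.81 + 837·47.91).
= 141699.8 − 122479.36 = 19220.44.
x̄_C = 19220.44 / 392 = 49.0317... → 49.03.

49.03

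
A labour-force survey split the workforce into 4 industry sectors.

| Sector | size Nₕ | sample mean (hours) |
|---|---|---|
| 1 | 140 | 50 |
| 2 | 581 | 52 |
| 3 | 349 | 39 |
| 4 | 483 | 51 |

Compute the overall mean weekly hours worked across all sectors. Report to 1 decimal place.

48.6

x̄_st = (Σ Nₕx̄ₕ) / (Σ Nₕ) = (140·50 + 581·52 + 349·39 + 483·51) / 1553
= 75456 / 1553 = 48.587... → 48.6.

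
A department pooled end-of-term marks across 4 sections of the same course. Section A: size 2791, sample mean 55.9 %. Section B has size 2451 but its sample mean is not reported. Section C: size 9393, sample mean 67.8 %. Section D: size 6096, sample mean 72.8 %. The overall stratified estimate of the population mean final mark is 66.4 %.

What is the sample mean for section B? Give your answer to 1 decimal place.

57.1

N = 2791 + 2451 + 9393 + 6096 = 20731.
Overall total = μ·N = 66.4·20731 = 1376538.4.
Subtract the known strata: 2791·55.9 + 9393·67.8 + 6096·72.8 = 1236651.1.
Remaining total for section B: 1376538.4 − 1236651.1 = 139887.3.
Divide by its size: 139887.3 / 2451 = 57.074... → 57.1.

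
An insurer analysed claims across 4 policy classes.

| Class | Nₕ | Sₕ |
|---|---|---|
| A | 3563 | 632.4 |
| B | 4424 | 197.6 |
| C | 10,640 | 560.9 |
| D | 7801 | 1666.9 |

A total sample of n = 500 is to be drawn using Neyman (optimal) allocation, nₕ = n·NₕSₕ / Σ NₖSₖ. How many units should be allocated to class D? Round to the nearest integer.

A: NₕSₕ = 3563·632.4 = 2253241.2
B: NₕSₕ = 4424·197.6 = 874182.4
C: NₕSₕ = 10640·560.9 = 5967976
D: NₕSₕ = 7801·1666.9 = 13003486.9
Σ NₕSₕ = 22098886.5.
n_D = 500·13003486.9/22098886.5 = 294.211... → 294.

294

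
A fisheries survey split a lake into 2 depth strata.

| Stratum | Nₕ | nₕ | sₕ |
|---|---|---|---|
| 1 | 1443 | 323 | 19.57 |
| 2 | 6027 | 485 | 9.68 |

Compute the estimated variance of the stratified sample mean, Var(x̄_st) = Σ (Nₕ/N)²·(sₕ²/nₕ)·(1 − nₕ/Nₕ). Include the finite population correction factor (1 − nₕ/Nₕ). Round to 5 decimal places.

N = 7470. Term for each stratum: Wₕ²sₕ²/nₕ·(1−nₕ/Nₕ).
Var(x̄_st) = 0.03434174 + 0.11564730 = 0.14998904 → 0.14999.

0.14999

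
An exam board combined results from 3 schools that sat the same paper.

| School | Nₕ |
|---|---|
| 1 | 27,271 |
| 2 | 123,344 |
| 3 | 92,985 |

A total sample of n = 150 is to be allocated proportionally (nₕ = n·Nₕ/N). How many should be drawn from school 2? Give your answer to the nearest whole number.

76

N = 27271 + 123344 + 92985 = 243600.
n_2 = 150·123344/243600 = 75.951... → 76.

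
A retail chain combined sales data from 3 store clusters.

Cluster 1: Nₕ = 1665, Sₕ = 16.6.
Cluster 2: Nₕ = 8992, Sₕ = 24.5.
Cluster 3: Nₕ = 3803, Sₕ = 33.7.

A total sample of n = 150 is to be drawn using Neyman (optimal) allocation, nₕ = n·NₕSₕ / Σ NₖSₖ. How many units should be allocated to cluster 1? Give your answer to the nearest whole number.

Σ NₕSₕ = 1665·16.6 + 8992·24.5 + 3803·33.7 = 376104.1.
Share for 1: 27639/376104.1 = 0.07349.
n_1 = 150 × 0.07349 = 11.023... → 11.

11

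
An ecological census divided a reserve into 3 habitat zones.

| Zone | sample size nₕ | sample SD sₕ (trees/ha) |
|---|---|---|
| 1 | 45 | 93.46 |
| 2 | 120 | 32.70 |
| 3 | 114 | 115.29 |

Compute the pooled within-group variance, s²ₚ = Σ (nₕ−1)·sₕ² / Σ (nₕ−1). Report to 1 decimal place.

7295.5

Degrees of freedom: 44 + 119 + 113 = 276.
Σ(nₕ−1)sₕ² = 44·8734.7716 + 119·1069.29 + 113·13291.7841 = 2013547.0637.
s²ₚ = 2013547.0637 / 276 = 7295.460... → 7295.5.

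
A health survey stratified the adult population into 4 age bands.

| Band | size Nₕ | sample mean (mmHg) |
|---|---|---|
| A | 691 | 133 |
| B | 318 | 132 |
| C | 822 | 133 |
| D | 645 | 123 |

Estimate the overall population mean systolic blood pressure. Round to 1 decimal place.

N = 2476; weights Wₕ = Nₕ/N = (0.2791, 0.1284, 0.3320, 0.2605).
x̄_st = Σ Wₕ·x̄ₕ = 0.2791·133 + 0.1284·132 + 0.3320·133 + 0.2605·123 ≈ 130.267...
→ 130.3.

130.3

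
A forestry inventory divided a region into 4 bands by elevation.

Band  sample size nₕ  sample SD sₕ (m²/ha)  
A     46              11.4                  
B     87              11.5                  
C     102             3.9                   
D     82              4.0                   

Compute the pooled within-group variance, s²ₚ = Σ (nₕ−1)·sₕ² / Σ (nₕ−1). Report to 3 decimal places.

Degrees of freedom: 45 + 86 + 101 + 81 = 313.
Σ(nₕ−1)sₕ² = 45·129.96 + 86·132.25 + 101·15.21 + 81·16 = 20053.91.
s²ₚ = 20053.91 / 313 = 64.07 → 64.070.

64.070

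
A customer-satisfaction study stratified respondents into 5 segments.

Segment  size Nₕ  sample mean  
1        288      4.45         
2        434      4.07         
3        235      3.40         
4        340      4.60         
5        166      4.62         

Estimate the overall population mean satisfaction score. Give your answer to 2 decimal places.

4.22

N = 1463; weights Wₕ = Nₕ/N = (0.1969, 0.2967, 0.1606, 0.2324, 0.1135).
x̄_st = Σ Wₕ·x̄ₕ = 0.1969·4.45 + 0.2967·4.07 + 0.1606·3.40 + 0.2324·4.60 + 0.1135·4.62 ≈ 4.2228...
→ 4.22.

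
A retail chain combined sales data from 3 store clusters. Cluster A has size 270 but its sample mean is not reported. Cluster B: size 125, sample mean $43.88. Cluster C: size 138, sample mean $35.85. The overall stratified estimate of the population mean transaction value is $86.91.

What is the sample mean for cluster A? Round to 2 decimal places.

132.93

Σ Nₕx̄ₕ = N·μ, so 270·x̄_A = 533·86.91 − (125·43.88 + 138·35.85).
= 46323.03 − 10432.3 = 35890.73.
x̄_A = 35890.73 / 270 = 132.9286... → 132.93.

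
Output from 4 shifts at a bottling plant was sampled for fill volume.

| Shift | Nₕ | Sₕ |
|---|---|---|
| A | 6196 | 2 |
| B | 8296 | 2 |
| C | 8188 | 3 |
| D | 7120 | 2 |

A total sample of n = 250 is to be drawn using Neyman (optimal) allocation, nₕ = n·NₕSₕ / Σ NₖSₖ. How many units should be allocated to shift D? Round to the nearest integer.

53

A: NₕSₕ = 6196·2 = 12392
B: NₕSₕ = 8296·2 = 16592
C: NₕSₕ = 8188·3 = 24564
D: NₕSₕ = 7120·2 = 14240
Σ NₕSₕ = 67788.
n_D = 250·14240/67788 = 52.517... → 53.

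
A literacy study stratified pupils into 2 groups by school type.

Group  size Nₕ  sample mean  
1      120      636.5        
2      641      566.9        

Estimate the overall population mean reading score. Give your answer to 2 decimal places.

N = 761; weights Wₕ = Nₕ/N = (0.1577, 0.8423).
x̄_st = Σ Wₕ·x̄ₕ = 0.1577·636.5 + 0.8423·566.9 ≈ 577.8750...
→ 577.88.

577.88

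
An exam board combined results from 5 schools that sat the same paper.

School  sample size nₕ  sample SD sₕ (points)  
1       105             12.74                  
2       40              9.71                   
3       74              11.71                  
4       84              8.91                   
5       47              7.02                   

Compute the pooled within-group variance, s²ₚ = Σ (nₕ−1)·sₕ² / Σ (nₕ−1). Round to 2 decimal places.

114.27

1: (105−1)·12.74² = 104·162.3076 = 16879.9904
2: (40−1)·9.71² = 39·94.2841 = 3677.0799
3: (74−1)·11.71² = 73·137.1241 = 10010.0593
4: (84−1)·8.91² = 83·79.3881 = 6589.2123
5: (47−1)·7.02² = 46·49.2804 = 2266.8984
Numerator = 39423.2403; denominator = Σ(nₕ−1) = 345.
s²ₚ = 39423.2403/345 = 114.2703... → 114.27.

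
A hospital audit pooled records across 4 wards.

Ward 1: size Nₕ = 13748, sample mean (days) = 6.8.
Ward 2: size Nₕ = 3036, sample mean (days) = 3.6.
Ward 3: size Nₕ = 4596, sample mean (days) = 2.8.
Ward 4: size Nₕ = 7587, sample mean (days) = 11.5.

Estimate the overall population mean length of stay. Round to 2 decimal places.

N = 28967; weights Wₕ = Nₕ/N = (0.4746, 0.1048, 0.1587, 0.2619).
x̄_st = Σ Wₕ·x̄ₕ = 0.4746·6.8 + 0.1048·3.6 + 0.1587·2.8 + 0.2619·11.5 ≈ 7.0610...
→ 7.06.

7.06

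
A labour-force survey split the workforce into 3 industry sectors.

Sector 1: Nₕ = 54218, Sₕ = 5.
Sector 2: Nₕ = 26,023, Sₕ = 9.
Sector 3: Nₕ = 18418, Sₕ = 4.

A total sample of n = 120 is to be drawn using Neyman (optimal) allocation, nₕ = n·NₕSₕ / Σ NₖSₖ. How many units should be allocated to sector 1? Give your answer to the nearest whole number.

56

1: NₕSₕ = 54218·5 = 271090
2: NₕSₕ = 26023·9 = 234207
3: NₕSₕ = 18418·4 = 73672
Σ NₕSₕ = 578969.
n_1 = 120·271090/578969 = 56.187... → 56.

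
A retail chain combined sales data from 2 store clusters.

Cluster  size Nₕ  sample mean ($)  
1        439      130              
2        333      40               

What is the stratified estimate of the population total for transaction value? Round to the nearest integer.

Population total = Σ Nₕ·x̄ₕ (each stratum's size times its mean).
439·130 + 333·40 = 57070 + 13320 = 70390.

70390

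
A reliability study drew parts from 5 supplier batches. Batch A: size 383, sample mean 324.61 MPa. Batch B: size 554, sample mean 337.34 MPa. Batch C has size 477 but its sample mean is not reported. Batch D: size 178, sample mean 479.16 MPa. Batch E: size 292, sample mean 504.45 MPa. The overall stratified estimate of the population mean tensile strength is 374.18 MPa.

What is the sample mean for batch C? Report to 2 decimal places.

Σ Nₕx̄ₕ = N·μ, so 477·x̄_C = 1884·374.18 − (383·324.61 + 554·337.34 + 178·479.16 + 292·504.45).
= 704955.12 − 543801.87 = 161153.25.
x̄_C = 161153.25 / 477 = 337.8475... → 337.85.

337.85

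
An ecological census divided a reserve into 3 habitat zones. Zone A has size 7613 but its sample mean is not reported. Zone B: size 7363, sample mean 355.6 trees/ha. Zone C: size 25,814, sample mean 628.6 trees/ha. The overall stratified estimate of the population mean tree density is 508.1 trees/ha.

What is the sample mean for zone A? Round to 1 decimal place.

247.0

N = 7613 + 7363 + 25814 = 40790.
Overall total = μ·N = 508.1·40790 = 20725399.
Subtract the known strata: 7363·355.6 + 25814·628.6 = 18844963.2.
Remaining total for zone A: 20725399 − 18844963.2 = 1880435.8.
Divide by its size: 1880435.8 / 7613 = 247.003... → 247.0.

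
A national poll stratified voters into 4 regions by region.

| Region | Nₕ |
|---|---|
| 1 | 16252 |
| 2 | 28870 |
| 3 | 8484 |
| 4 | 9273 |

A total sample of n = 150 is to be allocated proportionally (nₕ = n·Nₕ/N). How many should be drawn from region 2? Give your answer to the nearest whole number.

Share of region 2 = 28870/62879 = 0.45914.
Allocate 150 × 0.45914 = 68.870... → 69.

69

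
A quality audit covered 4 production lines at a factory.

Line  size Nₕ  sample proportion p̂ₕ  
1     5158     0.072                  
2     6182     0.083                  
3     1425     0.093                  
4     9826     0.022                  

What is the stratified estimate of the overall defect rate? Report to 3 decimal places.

N = 5158 + 6182 + 1425 + 9826 = 22591.
Overall proportion = Σ (Nₕ/N)·p̂ₕ.
Σ Nₕp̂ₕ = 371.376 + 513.106 + 132.525 + 216.172 = 1233.179.
1233.179 / 22591 = 0.05459... → 0.055.

0.055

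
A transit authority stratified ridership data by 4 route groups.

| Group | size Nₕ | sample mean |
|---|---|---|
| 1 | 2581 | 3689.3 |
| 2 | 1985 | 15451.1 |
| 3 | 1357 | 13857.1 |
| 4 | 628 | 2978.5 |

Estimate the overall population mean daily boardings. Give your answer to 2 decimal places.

N = 2581 + 1985 + 1357 + 628 = 6551.
Overall mean = Σ (Nₕ/N)·x̄ₕ — weight by population share, not a simple average.
Σ Nₕx̄ₕ = 2581·3689.3 + 1985·15451.1 + 1357·13857.1 + 628·2978.5 = 9522083.3 + 30670433.5 + 18804084.7 + 1870498 = 60867099.5.
Divide by N: 60867099.5 / 6551 = 9291.2684... → 9291.27.

9291.27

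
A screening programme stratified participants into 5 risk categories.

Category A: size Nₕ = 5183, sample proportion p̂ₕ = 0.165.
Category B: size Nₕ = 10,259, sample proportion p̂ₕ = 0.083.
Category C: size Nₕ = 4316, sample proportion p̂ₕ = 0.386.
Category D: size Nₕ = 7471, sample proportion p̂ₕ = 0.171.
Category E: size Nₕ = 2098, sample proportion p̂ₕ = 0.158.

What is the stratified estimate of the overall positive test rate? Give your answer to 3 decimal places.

N = 5183 + 10259 + 4316 + 7471 + 2098 = 29327.
Overall proportion = Σ (Nₕ/N)·p̂ₕ.
Σ Nₕp̂ₕ = 855.195 + 851.497 + 1665.976 + 1277.541 + 331.484 = 4981.693.
4981.693 / 29327 = 0.16987... → 0.170.

0.170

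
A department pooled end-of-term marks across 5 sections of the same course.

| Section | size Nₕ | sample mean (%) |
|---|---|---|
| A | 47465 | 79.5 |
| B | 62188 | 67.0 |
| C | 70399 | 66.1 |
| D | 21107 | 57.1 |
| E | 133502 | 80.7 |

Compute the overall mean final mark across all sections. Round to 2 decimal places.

N = 47465 + 62188 + 70399 + 21107 + 133502 = 334661.
Overall mean = Σ (Nₕ/N)·x̄ₕ — weight by population share, not a simple average.
Σ Nₕx̄ₕ = 47465·79.5 + 62188·67.0 + 70399·66.1 + 21107·57.1 + 133502·80.7 = 3773467.5 + 4166596 + 4653373.9 + 1205209.7 + 10773611.4 = 24572258.5.
Divide by N: 24572258.5 / 334661 = 73.4243... → 73.42.

73.42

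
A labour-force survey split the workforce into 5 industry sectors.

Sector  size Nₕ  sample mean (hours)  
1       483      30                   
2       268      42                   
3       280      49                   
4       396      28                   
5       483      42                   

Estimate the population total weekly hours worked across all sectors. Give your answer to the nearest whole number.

70840

1: 483·30 = 14490
2: 268·42 = 11256
3: 280·49 = 13720
4: 396·28 = 11088
5: 483·42 = 20286
τ̂ = Σ Nₕx̄ₕ = 70840.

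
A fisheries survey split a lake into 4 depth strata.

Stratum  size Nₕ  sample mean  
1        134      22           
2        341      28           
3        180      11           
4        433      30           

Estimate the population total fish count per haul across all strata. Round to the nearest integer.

Population total = Σ Nₕ·x̄ₕ (each stratum's size times its mean).
134·22 + 341·28 + 180·11 + 433·30 = 2948 + 9548 + 1980 + 12990 = 27466.

27466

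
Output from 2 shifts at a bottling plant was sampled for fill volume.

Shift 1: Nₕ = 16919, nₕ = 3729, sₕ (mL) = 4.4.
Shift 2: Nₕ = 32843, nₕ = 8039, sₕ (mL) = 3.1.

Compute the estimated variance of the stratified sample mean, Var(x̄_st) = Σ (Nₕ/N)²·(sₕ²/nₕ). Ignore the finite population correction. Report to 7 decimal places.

N = 49762; Wₕ = Nₕ/N.
shift 1: (16919/49762)²·4.4²/3729 = 0.0006001595
shift 2: (32843/49762)²·3.1²/8039 = 0.0005207285
Sum = 0.0011208880 → 0.0011209.

0.0011209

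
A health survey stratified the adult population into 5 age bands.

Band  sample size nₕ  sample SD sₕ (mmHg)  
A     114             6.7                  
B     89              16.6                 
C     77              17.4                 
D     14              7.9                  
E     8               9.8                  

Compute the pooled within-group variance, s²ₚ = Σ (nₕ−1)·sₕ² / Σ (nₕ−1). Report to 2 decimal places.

Degrees of freedom: 113 + 88 + 76 + 13 + 7 = 297.
Σ(nₕ−1)sₕ² = 113·44.89 + 88·275.56 + 76·302.76 + 13·62.41 + 7·96.04 = 53815.22.
s²ₚ = 53815.22 / 297 = 181.1960... → 181.20.

181.20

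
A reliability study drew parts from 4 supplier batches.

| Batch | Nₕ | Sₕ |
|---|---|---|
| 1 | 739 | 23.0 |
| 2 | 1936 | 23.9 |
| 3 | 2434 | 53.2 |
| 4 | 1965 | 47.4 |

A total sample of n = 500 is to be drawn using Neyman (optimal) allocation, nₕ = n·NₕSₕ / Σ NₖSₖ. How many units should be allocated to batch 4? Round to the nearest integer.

1: NₕSₕ = 739·23.0 = 16997
2: NₕSₕ = 1936·23.9 = 46270.4
3: NₕSₕ = 2434·53.2 = 129488.8
4: NₕSₕ = 1965·47.4 = 93141
Σ NₕSₕ = 285897.2.
n_4 = 500·93141/285897.2 = 162.892... → 163.

163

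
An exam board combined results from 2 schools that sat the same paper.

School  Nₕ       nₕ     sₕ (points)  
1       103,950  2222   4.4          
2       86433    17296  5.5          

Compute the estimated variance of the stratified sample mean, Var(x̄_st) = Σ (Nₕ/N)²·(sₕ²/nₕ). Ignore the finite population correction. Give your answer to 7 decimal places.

N = 190383; Wₕ = Nₕ/N.
school 1: (103950/190383)²·4.4²/2222 = 0.0025974904
school 2: (86433/190383)²·5.5²/17296 = 0.0003604811
Sum = 0.0029579716 → 0.0029580.

0.0029580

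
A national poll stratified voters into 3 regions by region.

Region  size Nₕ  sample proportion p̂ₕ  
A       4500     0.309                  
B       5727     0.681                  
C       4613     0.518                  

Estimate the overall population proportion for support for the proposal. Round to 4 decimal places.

Wₕ = Nₕ/N with N = 14840: 0.3032, 0.3859, 0.3108.
p̂_st = 0.3032·0.309 + 0.3859·0.681 + 0.3108·0.518 ≈ 0.517528... → 0.5175.

0.5175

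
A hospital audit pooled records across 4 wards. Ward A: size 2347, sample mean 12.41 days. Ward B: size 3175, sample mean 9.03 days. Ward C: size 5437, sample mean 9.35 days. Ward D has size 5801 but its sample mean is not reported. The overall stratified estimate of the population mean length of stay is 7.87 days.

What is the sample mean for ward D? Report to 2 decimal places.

4.01

Σ Nₕx̄ₕ = N·μ, so 5801·x̄_D = 16760·7.87 − (2347·12.41 + 3175·9.03 + 5437·9.35).
= 131901.2 − 108632.47 = 23268.73.
x̄_D = 23268.73 / 5801 = 4.0112... → 4.01.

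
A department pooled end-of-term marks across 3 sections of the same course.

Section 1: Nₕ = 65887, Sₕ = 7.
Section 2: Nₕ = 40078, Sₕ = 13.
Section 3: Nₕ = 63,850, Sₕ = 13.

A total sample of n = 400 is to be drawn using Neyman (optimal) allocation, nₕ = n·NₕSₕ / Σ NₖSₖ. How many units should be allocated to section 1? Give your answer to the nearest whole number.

Σ NₕSₕ = 65887·7 + 40078·13 + 63850·13 = 1812273.
Share for 1: 461209/1812273 = 0.25449.
n_1 = 400 × 0.25449 = 101.797... → 102.

102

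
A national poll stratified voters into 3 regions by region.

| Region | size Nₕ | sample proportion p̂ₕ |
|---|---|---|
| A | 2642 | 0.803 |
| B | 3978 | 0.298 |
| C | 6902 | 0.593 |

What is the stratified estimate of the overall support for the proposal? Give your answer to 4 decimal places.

0.5472

N = 2642 + 3978 + 6902 = 13522.
Overall proportion = Σ (Nₕ/N)·p̂ₕ.
Σ Nₕp̂ₕ = 2121.526 + 1185.444 + 4092.886 = 7399.856.
7399.856 / 13522 = 0.547246... → 0.5472.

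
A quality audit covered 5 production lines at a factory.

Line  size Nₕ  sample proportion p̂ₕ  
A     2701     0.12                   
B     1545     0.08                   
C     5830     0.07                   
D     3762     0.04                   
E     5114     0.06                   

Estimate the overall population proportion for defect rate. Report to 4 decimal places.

0.0693

Wₕ = Nₕ/N with N = 18952: 0.1425, 0.0815, 0.3076, 0.1985, 0.2698.
p̂_st = 0.1425·0.12 + 0.0815·0.08 + 0.3076·0.07 + 0.1985·0.04 + 0.2698·0.06 ≈ 0.069288... → 0.0693.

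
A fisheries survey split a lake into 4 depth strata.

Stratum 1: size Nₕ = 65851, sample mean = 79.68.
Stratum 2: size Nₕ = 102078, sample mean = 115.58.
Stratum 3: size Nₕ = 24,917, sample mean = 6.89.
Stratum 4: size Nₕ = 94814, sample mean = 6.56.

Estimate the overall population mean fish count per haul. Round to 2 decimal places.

62.01

N = 65851 + 102078 + 24917 + 94814 = 287660.
The stratified mean weights each stratum mean by its population share Nₕ/N.
Σ Nₕx̄ₕ = 65851·79.68 + 102078·115.58 + 24917·6.89 + 94814·6.56 = 5247007.68 + 11798175.24 + 171678.13 + 621979.84 = 17838840.89.
Divide by N: 17838840.89 / 287660 = 62.0136... → 62.01.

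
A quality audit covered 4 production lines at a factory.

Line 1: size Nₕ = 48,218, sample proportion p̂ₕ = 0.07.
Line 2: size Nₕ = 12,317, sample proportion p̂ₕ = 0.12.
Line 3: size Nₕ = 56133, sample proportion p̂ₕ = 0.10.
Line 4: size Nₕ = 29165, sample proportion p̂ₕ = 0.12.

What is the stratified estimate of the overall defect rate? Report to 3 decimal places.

0.096

Wₕ = Nₕ/N with N = 145833: 0.3306, 0.0845, 0.3849, 0.2000.
p̂_st = 0.3306·0.07 + 0.0845·0.12 + 0.3849·0.10 + 0.2000·0.12 ≈ 0.09577... → 0.096.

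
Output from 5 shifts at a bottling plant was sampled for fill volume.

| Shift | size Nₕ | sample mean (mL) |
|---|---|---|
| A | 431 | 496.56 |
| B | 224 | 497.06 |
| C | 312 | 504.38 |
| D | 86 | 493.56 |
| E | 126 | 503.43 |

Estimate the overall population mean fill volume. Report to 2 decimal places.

N = 431 + 224 + 312 + 86 + 126 = 1179.
Overall mean = Σ (Nₕ/N)·x̄ₕ — weight by population share, not a simple average.
Σ Nₕx̄ₕ = 431·496.56 + 224·497.06 + 312·504.38 + 86·493.56 + 126·503.43 = 214017.36 + 111341.44 + 157366.56 + 42446.16 + 63432.18 = 588603.7.
Divide by N: 588603.7 / 1179 = 499.2398... → 499.24.

499.24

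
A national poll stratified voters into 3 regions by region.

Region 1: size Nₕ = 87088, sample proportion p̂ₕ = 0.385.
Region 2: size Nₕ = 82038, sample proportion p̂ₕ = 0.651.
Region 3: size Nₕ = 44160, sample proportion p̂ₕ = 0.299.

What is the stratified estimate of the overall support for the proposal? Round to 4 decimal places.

Wₕ = Nₕ/N with N = 213286: 0.4083, 0.3846, 0.2070.
p̂_st = 0.4083·0.385 + 0.3846·0.651 + 0.2070·0.299 ≈ 0.469508... → 0.4695.

0.4695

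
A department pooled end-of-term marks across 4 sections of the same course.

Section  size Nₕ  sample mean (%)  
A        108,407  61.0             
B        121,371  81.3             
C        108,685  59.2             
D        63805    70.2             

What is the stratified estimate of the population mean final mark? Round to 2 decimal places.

68.10

N = 108407 + 121371 + 108685 + 63805 = 402268.
Weight each subgroup mean by Nₕ/N and sum.
Σ Nₕx̄ₕ = 108407·61.0 + 121371·81.3 + 108685·59.2 + 63805·70.2 = 6612827 + 9867462.3 + 6434152 + 4479111 = 27393552.3.
Divide by N: 27393552.3 / 402268 = 68.0978... → 68.10.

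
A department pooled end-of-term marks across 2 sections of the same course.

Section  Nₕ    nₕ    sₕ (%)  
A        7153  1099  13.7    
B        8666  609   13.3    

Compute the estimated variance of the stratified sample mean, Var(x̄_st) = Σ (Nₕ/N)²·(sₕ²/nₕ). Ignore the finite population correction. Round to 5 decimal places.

N = 15819; Wₕ = Nₕ/N.
section A: (7153/15819)²·13.7²/1099 = 0.03491900
section B: (8666/15819)²·13.3²/609 = 0.08716965
Sum = 0.12208865 → 0.12209.

0.12209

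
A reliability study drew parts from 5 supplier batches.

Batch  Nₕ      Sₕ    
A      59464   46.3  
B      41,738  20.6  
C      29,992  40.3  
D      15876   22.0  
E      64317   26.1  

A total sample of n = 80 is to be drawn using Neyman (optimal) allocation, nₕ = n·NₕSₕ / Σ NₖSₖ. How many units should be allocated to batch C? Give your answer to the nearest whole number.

Σ NₕSₕ = 59464·46.3 + 41738·20.6 + 29992·40.3 + 15876·22.0 + 64317·26.1 = 6849609.3.
Share for C: 1208677.6/6849609.3 = 0.17646.
n_C = 80 × 0.17646 = 14.117... → 14.

14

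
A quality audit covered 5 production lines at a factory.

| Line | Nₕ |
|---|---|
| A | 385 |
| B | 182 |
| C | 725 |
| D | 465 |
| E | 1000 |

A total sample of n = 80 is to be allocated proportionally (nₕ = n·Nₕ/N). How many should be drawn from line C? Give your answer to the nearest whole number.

N = 385 + 182 + 725 + 465 + 1000 = 2757.
n_C = 80·725/2757 = 21.037... → 21.

21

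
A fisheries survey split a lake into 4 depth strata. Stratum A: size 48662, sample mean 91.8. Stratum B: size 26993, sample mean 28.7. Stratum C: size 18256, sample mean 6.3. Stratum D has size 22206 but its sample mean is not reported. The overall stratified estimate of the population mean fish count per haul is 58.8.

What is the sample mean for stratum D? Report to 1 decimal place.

Σ Nₕx̄ₕ = N·μ, so 22206·x̄_D = 116117·58.8 − (48662·91.8 + 26993·28.7 + 18256·6.3).
= 6827679.6 − 5356883.5 = 1470796.1.
x̄_D = 1470796.1 / 22206 = 66.234... → 66.2.

66.2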